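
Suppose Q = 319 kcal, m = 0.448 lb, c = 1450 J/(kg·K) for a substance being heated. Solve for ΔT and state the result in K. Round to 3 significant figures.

Solving Q = m·c·ΔT for ΔT: ΔT = Q/(m·c).
Q = 319 kcal = 1.335×10^6 J; m = 0.448 lb = 0.2032 kg; c = 1450 J/(kg·K).
ΔT = 4530 K

4530 K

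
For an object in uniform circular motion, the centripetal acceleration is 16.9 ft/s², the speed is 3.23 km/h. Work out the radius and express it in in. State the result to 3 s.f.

Solving a = v²/r for r: r = v²/a.
a = 16.9 ft/s² = 5.151 m/s²; v = 3.23 km/h = 0.8972 m/s.
r = 0.1563 m
0.1563 m × (1 in / 0.02540 m) = 6.153 in

6.15 in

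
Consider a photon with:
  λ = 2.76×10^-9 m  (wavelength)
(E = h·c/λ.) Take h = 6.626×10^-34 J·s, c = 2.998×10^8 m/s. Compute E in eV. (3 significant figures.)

449 eV

E is given directly by: E = hc/λ.
λ = 2.76×10^-9 m; h = 6.626×10^-34 J·s; c = 2.998×10^8 m/s.
E = 7.197×10^-17 J  (the unit combination reduces to kg·m²/s² = J)
7.197×10^-17 J × (1 eV / 1.602×10^-19 J) = 449.2 eV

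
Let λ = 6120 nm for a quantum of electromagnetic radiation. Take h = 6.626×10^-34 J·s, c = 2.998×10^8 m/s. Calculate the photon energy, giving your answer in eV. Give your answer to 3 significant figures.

0.203 eV

E is given directly by: E = hc/λ.
λ = 6120 nm = 6.120×10^-6 m; h = 6.626×10^-34 J·s; c = 2.998×10^8 m/s.
E = 3.246×10^-20 J
3.246×10^-20 J × (1 eV / 1.602×10^-19 J) = 0.2026 eV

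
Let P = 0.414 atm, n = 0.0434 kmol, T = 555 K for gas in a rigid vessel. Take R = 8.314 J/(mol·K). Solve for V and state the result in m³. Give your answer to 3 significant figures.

Rearranging: V = nRT/P.
P = 0.414 atm = 41949 Pa; n = 0.0434 kmol = 43.40 mol; T = 555 K; R = 8.314 J/(mol·K).
V = 4.774 m³

4.77 m³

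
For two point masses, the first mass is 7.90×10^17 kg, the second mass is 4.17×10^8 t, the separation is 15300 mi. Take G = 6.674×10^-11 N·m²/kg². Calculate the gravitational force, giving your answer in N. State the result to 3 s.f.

36300 N

From Newton's law of gravitation: F = Gm₁m₂/r².
m₁ = 7.90×10^17 kg; m₂ = 4.17×10^8 t = 4.170×10^11 kg; r = 15300 mi = 2.462×10^7 m; G = 6.674×10^-11 N·m²/kg².
F = 36263 N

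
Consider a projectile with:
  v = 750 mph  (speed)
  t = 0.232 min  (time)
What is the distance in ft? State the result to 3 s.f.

Rearranging v = d/t for d: d = v·t.
v = 750 mph = 335.3 m/s; t = 0.232 min = 13.92 s.
d = 4667 m
4667 m × (1 ft / 0.3048 m) = 15312 ft

15300 ft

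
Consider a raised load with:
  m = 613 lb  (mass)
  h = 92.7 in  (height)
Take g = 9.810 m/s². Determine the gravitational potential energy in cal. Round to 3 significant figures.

PE is given directly by: PE = mgh.
m = 613 lb = 278.1 kg; h = 92.7 in = 2.355 m; g = 9.810 m/s².
PE = 6423 J
6423 J × (1 cal / 4.184 J) = 1535 cal

1540 cal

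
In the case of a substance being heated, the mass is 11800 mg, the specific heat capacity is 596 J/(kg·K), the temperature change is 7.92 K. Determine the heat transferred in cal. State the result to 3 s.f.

13.3 cal

Directly: Q = mcΔT.
m = 11800 mg = 0.01180 kg; c = 596 J/(kg·K); ΔT = 7.92 K.
Q = 55.70 J
55.70 J × (1 cal / 4.184 J) = 13.31 cal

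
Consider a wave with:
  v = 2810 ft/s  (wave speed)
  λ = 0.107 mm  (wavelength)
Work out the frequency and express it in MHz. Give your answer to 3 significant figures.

8.00 MHz

Solving v = f·λ for f: f = v/λ.
v = 2810 ft/s = 856.5 m/s; λ = 0.107 mm = 1.070×10^-4 m.
f = 8.005×10^6 Hz
8.005×10^6 Hz × (1 MHz / 1.000×10^6 Hz) = 8.005 MHz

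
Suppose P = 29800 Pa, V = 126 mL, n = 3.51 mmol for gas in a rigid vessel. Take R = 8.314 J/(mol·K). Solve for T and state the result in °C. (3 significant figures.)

-144 °C

From the ideal-gas law: T = PV/(nR).
P = 29800 Pa; V = 126 mL = 1.260×10^-4 m³; n = 3.51 mmol = 0.003510 mol; R = 8.314 J/(mol·K).
T = 128.7 K
128.7 K − 273.15 = -144.5 °C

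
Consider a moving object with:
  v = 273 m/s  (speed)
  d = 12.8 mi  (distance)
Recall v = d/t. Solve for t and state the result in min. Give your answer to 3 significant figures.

1.26 min

Solving v = d/t for t: t = d/v.
v = 273 m/s; d = 12.8 mi = 20600 m.
t = 75.46 s
75.46 s × (1 min / 60.00 s) = 1.258 min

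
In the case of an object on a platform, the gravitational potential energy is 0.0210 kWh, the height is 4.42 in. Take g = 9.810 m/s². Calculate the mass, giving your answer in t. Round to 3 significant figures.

Rearranging PE = m·g·h for m: m = PE/(g·h).
PE = 0.0210 kWh = 75600 J; h = 4.42 in = 0.1123 m; g = 9.810 m/s².
m = 68643 kg
68643 kg × (1 t / 1000 kg) = 68.64 t

68.6 t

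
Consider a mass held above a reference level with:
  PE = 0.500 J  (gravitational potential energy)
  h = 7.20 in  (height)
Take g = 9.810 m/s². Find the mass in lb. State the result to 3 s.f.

0.614 lb

Rearranging: m = PE/(g·h).
PE = 0.500 J; h = 7.20 in = 0.1829 m; g = 9.810 m/s².
m = 0.2787 kg
0.2787 kg × (1 lb / 0.4536 kg) = 0.6144 lb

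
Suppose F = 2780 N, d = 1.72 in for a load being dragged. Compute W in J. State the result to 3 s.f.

W is given directly by: W = F·d.
F = 2780 N; d = 1.72 in = 0.04369 m.
W = 121.5 J  (the unit combination reduces to kg·m²/s² = J)

121 J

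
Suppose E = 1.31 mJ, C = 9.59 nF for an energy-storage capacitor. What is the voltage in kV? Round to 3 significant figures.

Rearranging: V = √(2E/C).
E = 1.31 mJ = 0.001310 J; C = 9.59 nF = 9.590×10^-9 F.
V = 522.7 V
522.7 V × (1 kV / 1000 V) = 0.5227 kV

0.523 kV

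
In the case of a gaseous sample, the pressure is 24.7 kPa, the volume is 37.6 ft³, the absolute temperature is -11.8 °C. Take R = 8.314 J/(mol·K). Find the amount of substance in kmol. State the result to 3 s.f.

0.0121 kmol

Rearranging PV = nRT for n: n = PV/(RT).
P = 24.7 kPa = 24700 Pa; V = 37.6 ft³ = 1.065 m³; T = -11.8 °C = 261.3 K; R = 8.314 J/(mol·K).
n = 12.10 mol
12.10 mol × (1 kmol / 1000 mol) = 0.01210 kmol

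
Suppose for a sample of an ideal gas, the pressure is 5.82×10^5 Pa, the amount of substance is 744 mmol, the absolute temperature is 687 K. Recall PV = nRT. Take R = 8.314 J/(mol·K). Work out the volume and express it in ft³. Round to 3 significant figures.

0.258 ft³

Solving PV = nRT for V: V = nRT/P.
P = 5.82×10^5 Pa; n = 744 mmol = 0.7440 mol; T = 687 K; R = 8.314 J/(mol·K).
V = 0.007302 m³
0.007302 m³ × (1 ft³ / 0.02832 m³) = 0.2579 ft³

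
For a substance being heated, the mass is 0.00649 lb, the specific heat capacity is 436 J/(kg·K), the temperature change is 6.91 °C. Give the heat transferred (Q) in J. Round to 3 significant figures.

8.87 J

Directly: Q = mcΔT.
m = 0.00649 lb = 0.002944 kg; c = 436 J/(kg·K); ΔT = 6.91 °C = 6.910 K.
Q = 8.869 J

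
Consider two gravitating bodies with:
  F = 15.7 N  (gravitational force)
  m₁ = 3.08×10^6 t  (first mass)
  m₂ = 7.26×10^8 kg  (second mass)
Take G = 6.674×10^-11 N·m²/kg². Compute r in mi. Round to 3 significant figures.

Rearranging F = G·m₁·m₂/r² for r: r = √(G·m₁m₂/F).
F = 15.7 N; m₁ = 3.08×10^6 t = 3.080×10^9 kg; m₂ = 7.26×10^8 kg; G = 6.674×10^-11 N·m²/kg².
r = 3083 m
3083 m × (1 mi / 1609 m) = 1.916 mi

1.92 mi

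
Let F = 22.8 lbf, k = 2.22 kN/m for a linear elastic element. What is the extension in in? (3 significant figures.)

1.80 in

Rearranging F = k·x for x: x = F/k.
F = 22.8 lbf = 101.4 N; k = 2.22 kN/m = 2220 N/m.
x = 0.04568 m
0.04568 m × (1 in / 0.02540 m) = 1.799 in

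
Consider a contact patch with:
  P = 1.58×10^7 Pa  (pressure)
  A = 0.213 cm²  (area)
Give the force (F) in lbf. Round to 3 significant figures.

75.7 lbf

Rearranging: F = P·A.
P = 1.58×10^7 Pa; A = 0.213 cm² = 2.130×10^-5 m².
F = 336.5 N
336.5 N × (1 lbf / 4.448 N) = 75.66 lbf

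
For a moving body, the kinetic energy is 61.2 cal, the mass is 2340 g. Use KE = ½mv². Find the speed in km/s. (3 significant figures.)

0.0148 km/s

Rearranging KE = ½mv² for v: v = √(2·KE/m).
KE = 61.2 cal = 256.1 J; m = 2340 g = 2.340 kg.
v = 14.79 m/s
14.79 m/s × (1 km/s / 1000 m/s) = 0.01479 km/s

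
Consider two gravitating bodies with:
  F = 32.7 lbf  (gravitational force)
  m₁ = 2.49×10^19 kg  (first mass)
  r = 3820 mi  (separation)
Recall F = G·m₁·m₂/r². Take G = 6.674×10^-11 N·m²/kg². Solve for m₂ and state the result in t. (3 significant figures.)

3310 t

Rearranging F = G·m₁·m₂/r² for m₂: m₂ = F·r²/(G·m₁).
F = 32.7 lbf = 145.5 N; m₁ = 2.49×10^19 kg; r = 3820 mi = 6.148×10^6 m; G = 6.674×10^-11 N·m²/kg².
m₂ = 3.308×10^6 kg
3.308×10^6 kg × (1 t / 1000 kg) = 3308 t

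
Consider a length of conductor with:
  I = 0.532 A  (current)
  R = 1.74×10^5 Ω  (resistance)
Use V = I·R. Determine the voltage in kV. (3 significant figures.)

92.6 kV

V is given directly by: V = IR.
I = 0.532 A; R = 1.74×10^5 Ω.
V = 92568 V  (the unit combination reduces to kg·m²/(A·s³) = V)
92568 V × (1 kV / 1000 V) = 92.57 kV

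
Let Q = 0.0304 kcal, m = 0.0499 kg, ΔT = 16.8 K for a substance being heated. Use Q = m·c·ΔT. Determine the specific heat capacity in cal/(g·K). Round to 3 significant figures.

0.0363 cal/(g·K)

Solving Q = m·c·ΔT for c: c = Q/(m·ΔT).
Q = 0.0304 kcal = 127.2 J; m = 0.0499 kg; ΔT = 16.8 K.
c = 151.7 J/(kg·K)
151.7 J/(kg·K) × (1 cal/(g·K) / 4184 J/(kg·K)) = 0.03626 cal/(g·K)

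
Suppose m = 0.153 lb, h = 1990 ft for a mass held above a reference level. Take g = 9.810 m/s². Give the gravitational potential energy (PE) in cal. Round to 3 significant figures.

98.7 cal

Directly: PE = mgh.
m = 0.153 lb = 0.06940 kg; h = 1990 ft = 606.6 m; g = 9.810 m/s².
PE = 412.9 J  (the unit combination reduces to kg·m²/s² = J)
412.9 J × (1 cal / 4.184 J) = 98.70 cal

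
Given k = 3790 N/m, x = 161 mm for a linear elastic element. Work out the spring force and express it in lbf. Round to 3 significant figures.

Directly: F = kx.
k = 3790 N/m; x = 161 mm = 0.1610 m.
F = 610.2 N  (the unit combination reduces to kg·m/s² = N)
610.2 N × (1 lbf / 4.448 N) = 137.2 lbf

137 lbf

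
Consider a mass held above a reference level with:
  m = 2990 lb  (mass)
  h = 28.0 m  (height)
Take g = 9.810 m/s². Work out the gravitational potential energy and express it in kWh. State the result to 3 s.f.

0.103 kWh

Directly: PE = mgh.
m = 2990 lb = 1356 kg; h = 28.0 m; g = 9.810 m/s².
PE = 3.725×10^5 J
3.725×10^5 J × (1 kWh / 3.600×10^6 J) = 0.1035 kWh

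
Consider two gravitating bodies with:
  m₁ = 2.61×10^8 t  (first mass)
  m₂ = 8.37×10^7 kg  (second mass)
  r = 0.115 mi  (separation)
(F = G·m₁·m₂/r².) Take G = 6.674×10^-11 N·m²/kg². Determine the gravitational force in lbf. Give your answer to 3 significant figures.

9570 lbf

Directly: F = Gm₁m₂/r².
m₁ = 2.61×10^8 t = 2.610×10^11 kg; m₂ = 8.37×10^7 kg; r = 0.115 mi = 185.1 m; G = 6.674×10^-11 N·m²/kg².
F = 42566 N
42566 N × (1 lbf / 4.448 N) = 9569 lbf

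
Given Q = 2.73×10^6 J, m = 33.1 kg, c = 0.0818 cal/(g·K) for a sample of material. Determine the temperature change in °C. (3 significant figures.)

Rearranging: ΔT = Q/(m·c).
Q = 2.73×10^6 J; m = 33.1 kg; c = 0.0818 cal/(g·K) = 342.3 J/(kg·K).
ΔT = 241.0 K
Since 1 °C = 1 K, 241.0 °C.

241 °C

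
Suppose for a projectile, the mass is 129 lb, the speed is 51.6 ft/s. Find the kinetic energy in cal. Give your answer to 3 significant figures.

KE is given directly by: KE = ½mv².
m = 129 lb = 58.51 kg; v = 51.6 ft/s = 15.73 m/s.
KE = 7237 J  (the unit combination reduces to kg·m²/s² = J)
7237 J × (1 cal / 4.184 J) = 1730 cal

1730 cal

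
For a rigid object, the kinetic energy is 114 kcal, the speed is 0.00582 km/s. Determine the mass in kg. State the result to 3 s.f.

Rearranging: m = 2·KE/v².
KE = 114 kcal = 4.770×10^5 J; v = 0.00582 km/s = 5.820 m/s.
m = 28163 kg

28200 kg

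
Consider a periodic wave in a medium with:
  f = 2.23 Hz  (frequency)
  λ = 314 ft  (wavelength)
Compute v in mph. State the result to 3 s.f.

477 mph

Directly: v = fλ.
f = 2.23 Hz; λ = 314 ft = 95.71 m.
v = 213.4 m/s
213.4 m/s × (1 mph / 0.4470 m/s) = 477.4 mph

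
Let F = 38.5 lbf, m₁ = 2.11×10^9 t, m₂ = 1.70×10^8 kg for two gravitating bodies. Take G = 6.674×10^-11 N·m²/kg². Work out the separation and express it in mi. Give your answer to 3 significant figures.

Rearranging: r = √(G·m₁m₂/F).
F = 38.5 lbf = 171.3 N; m₁ = 2.11×10^9 t = 2.110×10^12 kg; m₂ = 1.70×10^8 kg; G = 6.674×10^-11 N·m²/kg².
r = 11823 m
11823 m × (1 mi / 1609 m) = 7.347 mi

7.35 mi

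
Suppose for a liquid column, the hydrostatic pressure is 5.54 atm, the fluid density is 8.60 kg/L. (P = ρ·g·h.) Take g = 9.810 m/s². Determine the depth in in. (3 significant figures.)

262 in

Rearranging: h = P/(ρ·g).
P = 5.54 atm = 5.613×10^5 Pa; ρ = 8.60 kg/L = 8600 kg/m³; g = 9.810 m/s².
h = 6.654 m
6.654 m × (1 in / 0.02540 m) = 262.0 in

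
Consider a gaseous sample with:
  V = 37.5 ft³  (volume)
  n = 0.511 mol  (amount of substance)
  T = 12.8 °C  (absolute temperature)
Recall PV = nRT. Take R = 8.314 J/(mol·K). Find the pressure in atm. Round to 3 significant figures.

Directly: P = nRT/V.
V = 37.5 ft³ = 1.062 m³; n = 0.511 mol; T = 12.8 °C = 285.9 K; R = 8.314 J/(mol·K).
P = 1144 Pa  (the unit combination reduces to kg/(m·s²) = Pa)
1144 Pa × (1 atm / 1.013×10^5 Pa) = 0.01129 atm

0.0113 atm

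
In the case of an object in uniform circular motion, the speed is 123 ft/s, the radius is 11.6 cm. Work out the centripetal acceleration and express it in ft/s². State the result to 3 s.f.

39800 ft/s²

a is given directly by: a = v²/r.
v = 123 ft/s = 37.49 m/s; r = 11.6 cm = 0.1160 m.
a = 12117 m/s²
12117 m/s² × (1 ft/s² / 0.3048 m/s²) = 39753 ft/s²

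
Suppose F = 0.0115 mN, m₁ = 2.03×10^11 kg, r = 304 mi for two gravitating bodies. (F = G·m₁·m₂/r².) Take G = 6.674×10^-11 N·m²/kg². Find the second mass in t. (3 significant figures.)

203 t

Rearranging F = G·m₁·m₂/r² for m₂: m₂ = F·r²/(G·m₁).
F = 0.0115 mN = 1.150×10^-5 N; m₁ = 2.03×10^11 kg; r = 304 mi = 4.892×10^5 m; G = 6.674×10^-11 N·m²/kg².
m₂ = 2.032×10^5 kg
2.032×10^5 kg × (1 t / 1000 kg) = 203.2 t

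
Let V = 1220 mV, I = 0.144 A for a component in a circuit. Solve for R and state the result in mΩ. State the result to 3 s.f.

8470 mΩ

From Ohm's law: R = V/I.
V = 1220 mV = 1.220 V; I = 0.144 A.
R = 8.472 Ω
8.472 Ω × (1 mΩ / 0.001000 Ω) = 8472 mΩ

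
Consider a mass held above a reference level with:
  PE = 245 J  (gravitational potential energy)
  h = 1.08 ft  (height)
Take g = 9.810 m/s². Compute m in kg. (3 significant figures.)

Solving PE = m·g·h for m: m = PE/(g·h).
PE = 245 J; h = 1.08 ft = 0.3292 m; g = 9.810 m/s².
m = 75.87 kg

75.9 kg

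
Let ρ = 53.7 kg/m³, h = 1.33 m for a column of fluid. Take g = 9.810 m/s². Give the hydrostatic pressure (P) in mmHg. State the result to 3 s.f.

5.26 mmHg

Directly: P = ρgh.
ρ = 53.7 kg/m³; h = 1.33 m; g = 9.810 m/s².
P = 700.6 Pa
700.6 Pa × (1 mmHg / 133.3 Pa) = 5.255 mmHg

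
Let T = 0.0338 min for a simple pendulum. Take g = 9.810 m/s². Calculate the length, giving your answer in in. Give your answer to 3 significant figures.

Rearranging: L = g·(T/2π)².
T = 0.0338 min = 2.028 s; g = 9.810 m/s².
L = 1.022 m
1.022 m × (1 in / 0.02540 m) = 40.24 in

40.2 in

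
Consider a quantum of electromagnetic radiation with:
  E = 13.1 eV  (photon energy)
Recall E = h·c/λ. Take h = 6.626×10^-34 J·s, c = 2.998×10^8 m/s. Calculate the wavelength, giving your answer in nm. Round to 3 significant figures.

94.6 nm

Rearranging: λ = hc/E.
E = 13.1 eV = 2.099×10^-18 J; h = 6.626×10^-34 J·s; c = 2.998×10^8 m/s.
λ = 9.465×10^-8 m
9.465×10^-8 m × (1 nm / 1.000×10^-9 m) = 94.65 nm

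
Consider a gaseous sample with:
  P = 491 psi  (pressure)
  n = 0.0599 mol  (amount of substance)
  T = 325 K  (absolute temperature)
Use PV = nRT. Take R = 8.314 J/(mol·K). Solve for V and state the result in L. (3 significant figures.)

0.0478 L

Solving PV = nRT for V: V = nRT/P.
P = 491 psi = 3.385×10^6 Pa; n = 0.0599 mol; T = 325 K; R = 8.314 J/(mol·K).
V = 4.781×10^-5 m³
4.781×10^-5 m³ × (1 L / 0.001000 m³) = 0.04781 L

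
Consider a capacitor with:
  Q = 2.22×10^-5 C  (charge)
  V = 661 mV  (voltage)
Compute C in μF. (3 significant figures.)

C is given directly by: C = Q/V.
Q = 2.22×10^-5 C; V = 661 mV = 0.6610 V.
C = 3.359×10^-5 F
3.359×10^-5 F × (1 μF / 1.000×10^-6 F) = 33.59 μF

33.6 μF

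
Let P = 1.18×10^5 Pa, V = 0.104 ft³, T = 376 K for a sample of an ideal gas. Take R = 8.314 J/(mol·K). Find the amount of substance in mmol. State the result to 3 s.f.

Rearranging PV = nRT for n: n = PV/(RT).
P = 1.18×10^5 Pa; V = 0.104 ft³ = 0.002945 m³; T = 376 K; R = 8.314 J/(mol·K).
n = 0.1112 mol
0.1112 mol × (1 mmol / 0.001000 mol) = 111.2 mmol

111 mmol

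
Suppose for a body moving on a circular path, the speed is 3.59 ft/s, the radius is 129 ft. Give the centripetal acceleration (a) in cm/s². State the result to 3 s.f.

a is given directly by: a = v²/r.
v = 3.59 ft/s = 1.094 m/s; r = 129 ft = 39.32 m.
a = 0.03045 m/s²
0.03045 m/s² × (1 cm/s² / 0.01000 m/s²) = 3.045 cm/s²

3.05 cm/s²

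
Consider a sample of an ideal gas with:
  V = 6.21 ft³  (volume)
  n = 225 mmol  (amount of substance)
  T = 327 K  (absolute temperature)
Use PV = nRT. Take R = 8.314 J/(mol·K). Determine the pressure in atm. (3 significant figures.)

0.0343 atm

Directly: P = nRT/V.
V = 6.21 ft³ = 0.1758 m³; n = 225 mmol = 0.2250 mol; T = 327 K; R = 8.314 J/(mol·K).
P = 3479 Pa  (the unit combination reduces to kg/(m·s²) = Pa)
3479 Pa × (1 atm / 1.013×10^5 Pa) = 0.03433 atm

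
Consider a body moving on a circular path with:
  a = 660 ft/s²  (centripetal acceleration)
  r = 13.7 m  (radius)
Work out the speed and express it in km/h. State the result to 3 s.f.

189 km/h

Solving a = v²/r for v: v = √(a·r).
a = 660 ft/s² = 201.2 m/s²; r = 13.7 m.
v = 52.50 m/s
52.50 m/s × (1 km/h / 0.2778 m/s) = 189.0 km/h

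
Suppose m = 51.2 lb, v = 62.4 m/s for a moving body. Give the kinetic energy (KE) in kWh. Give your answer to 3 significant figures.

0.0126 kWh

KE is given directly by: KE = ½mv².
m = 51.2 lb = 23.22 kg; v = 62.4 m/s.
KE = 45214 J  (the unit combination reduces to kg·m²/s² = J)
45214 J × (1 kWh / 3.600×10^6 J) = 0.01256 kWh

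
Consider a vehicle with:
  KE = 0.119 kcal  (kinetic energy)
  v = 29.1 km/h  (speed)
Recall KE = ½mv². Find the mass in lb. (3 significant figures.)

Solving KE = ½mv² for m: m = 2·KE/v².
KE = 0.119 kcal = 497.9 J; v = 29.1 km/h = 8.083 m/s.
m = 15.24 kg
15.24 kg × (1 lb / 0.4536 kg) = 33.60 lb

33.6 lb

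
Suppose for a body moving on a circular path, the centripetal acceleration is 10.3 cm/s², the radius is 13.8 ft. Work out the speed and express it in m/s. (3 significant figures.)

Solving a = v²/r for v: v = √(a·r).
a = 10.3 cm/s² = 0.1030 m/s²; r = 13.8 ft = 4.206 m.
v = 0.6582 m/s

0.658 m/s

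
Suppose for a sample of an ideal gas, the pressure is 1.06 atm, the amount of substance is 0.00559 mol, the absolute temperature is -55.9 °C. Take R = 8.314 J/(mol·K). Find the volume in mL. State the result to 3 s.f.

Rearranging: V = nRT/P.
P = 1.06 atm = 1.074×10^5 Pa; n = 0.00559 mol; T = -55.9 °C = 217.2 K; R = 8.314 J/(mol·K).
V = 9.401×10^-5 m³
9.401×10^-5 m³ × (1 mL / 1.000×10^-6 m³) = 94.01 mL

94.0 mL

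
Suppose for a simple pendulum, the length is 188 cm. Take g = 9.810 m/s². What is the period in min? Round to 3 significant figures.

T is given directly by: T = 2π√(L/g).
L = 188 cm = 1.880 m; g = 9.810 m/s².
T = 2.751 s
2.751 s × (1 min / 60.00 s) = 0.04584 min

0.0458 min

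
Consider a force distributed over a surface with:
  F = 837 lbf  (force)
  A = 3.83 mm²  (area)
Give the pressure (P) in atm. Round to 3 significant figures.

9590 atm

P is given directly by: P = F/A.
F = 837 lbf = 3723 N; A = 3.83 mm² = 3.830×10^-6 m².
P = 9.721×10^8 Pa  (the unit combination reduces to kg/(m·s²) = Pa)
9.721×10^8 Pa × (1 atm / 1.013×10^5 Pa) = 9594 atm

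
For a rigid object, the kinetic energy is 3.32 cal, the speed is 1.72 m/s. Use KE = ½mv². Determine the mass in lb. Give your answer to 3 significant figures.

20.7 lb

Rearranging KE = ½mv² for m: m = 2·KE/v².
KE = 3.32 cal = 13.89 J; v = 1.72 m/s.
m = 9.391 kg
9.391 kg × (1 lb / 0.4536 kg) = 20.70 lb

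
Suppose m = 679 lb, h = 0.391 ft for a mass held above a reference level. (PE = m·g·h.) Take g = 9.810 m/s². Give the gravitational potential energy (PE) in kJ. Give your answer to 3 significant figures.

Directly: PE = mgh.
m = 679 lb = 308.0 kg; h = 0.391 ft = 0.1192 m; g = 9.810 m/s².
PE = 360.1 J  (the unit combination reduces to kg·m²/s² = J)
360.1 J × (1 kJ / 1000 J) = 0.3601 kJ

0.360 kJ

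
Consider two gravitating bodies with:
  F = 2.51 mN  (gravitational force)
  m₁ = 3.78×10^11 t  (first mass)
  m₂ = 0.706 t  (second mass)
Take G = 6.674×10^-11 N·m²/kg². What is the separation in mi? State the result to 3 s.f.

52.3 mi

From Newton's law of gravitation: r = √(G·m₁m₂/F).
F = 2.51 mN = 0.002510 N; m₁ = 3.78×10^11 t = 3.780×10^14 kg; m₂ = 0.706 t = 706.0 kg; G = 6.674×10^-11 N·m²/kg².
r = 84237 m
84237 m × (1 mi / 1609 m) = 52.34 mi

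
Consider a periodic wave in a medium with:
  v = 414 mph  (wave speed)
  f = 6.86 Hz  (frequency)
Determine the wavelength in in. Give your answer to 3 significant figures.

1060 in

Solving v = f·λ for λ: λ = v/f.
v = 414 mph = 185.1 m/s; f = 6.86 Hz.
λ = 26.98 m
26.98 m × (1 in / 0.02540 m) = 1062 in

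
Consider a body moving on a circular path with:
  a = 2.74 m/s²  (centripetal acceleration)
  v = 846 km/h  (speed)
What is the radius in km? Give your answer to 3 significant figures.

20.2 km

Rearranging a = v²/r for r: r = v²/a.
a = 2.74 m/s²; v = 846 km/h = 235.0 m/s.
r = 20155 m
20155 m × (1 km / 1000 m) = 20.16 km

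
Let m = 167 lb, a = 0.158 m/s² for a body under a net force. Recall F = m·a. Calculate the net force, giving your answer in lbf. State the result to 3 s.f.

2.69 lbf

From Newton's second law: F = m·a.
m = 167 lb = 75.75 kg; a = 0.158 m/s².
F = 11.97 N
11.97 N × (1 lbf / 4.448 N) = 2.691 lbf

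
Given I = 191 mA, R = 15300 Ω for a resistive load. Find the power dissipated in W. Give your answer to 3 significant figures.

558 W

Directly: P = I²R.
I = 191 mA = 0.1910 A; R = 15300 Ω.
P = 558.2 W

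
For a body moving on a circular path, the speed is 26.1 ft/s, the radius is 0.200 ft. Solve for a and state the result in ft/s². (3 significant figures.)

Directly: a = v²/r.
v = 26.1 ft/s = 7.955 m/s; r = 0.200 ft = 0.06096 m.
a = 1038 m/s²
1038 m/s² × (1 ft/s² / 0.3048 m/s²) = 3406 ft/s²

3410 ft/s²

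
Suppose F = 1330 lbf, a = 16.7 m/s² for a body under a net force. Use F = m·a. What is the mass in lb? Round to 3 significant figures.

From Newton's second law: m = F/a.
F = 1330 lbf = 5916 N; a = 16.7 m/s².
m = 354.3 kg
354.3 kg × (1 lb / 0.4536 kg) = 781.0 lb

781 lb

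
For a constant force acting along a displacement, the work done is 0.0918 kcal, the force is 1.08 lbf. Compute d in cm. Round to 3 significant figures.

Rearranging: d = W/F.
W = 0.0918 kcal = 384.1 J; F = 1.08 lbf = 4.804 N.
d = 79.95 m
79.95 m × (1 cm / 0.01000 m) = 7995 cm

8000 cm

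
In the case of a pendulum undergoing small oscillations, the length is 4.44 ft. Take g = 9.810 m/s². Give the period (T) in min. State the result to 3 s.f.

Directly: T = 2π√(L/g).
L = 4.44 ft = 1.353 m; g = 9.810 m/s².
T = 2.334 s
2.334 s × (1 min / 60.00 s) = 0.03889 min

0.0389 min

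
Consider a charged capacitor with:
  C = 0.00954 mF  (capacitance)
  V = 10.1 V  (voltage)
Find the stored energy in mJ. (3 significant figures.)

Directly: E = ½CV².
C = 0.00954 mF = 9.540×10^-6 F; V = 10.1 V.
E = 4.866×10^-4 J
4.866×10^-4 J × (1 mJ / 0.001000 J) = 0.4866 mJ

0.487 mJ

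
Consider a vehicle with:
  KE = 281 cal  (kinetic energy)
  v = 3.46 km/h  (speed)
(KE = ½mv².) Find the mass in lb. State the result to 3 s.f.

Rearranging: m = 2·KE/v².
KE = 281 cal = 1176 J; v = 3.46 km/h = 0.9611 m/s.
m = 2546 kg
2546 kg × (1 lb / 0.4536 kg) = 5612 lb

5610 lb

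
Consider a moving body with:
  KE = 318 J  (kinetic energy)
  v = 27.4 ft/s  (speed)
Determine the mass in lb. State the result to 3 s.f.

Rearranging KE = ½mv² for m: m = 2·KE/v².
KE = 318 J; v = 27.4 ft/s = 8.352 m/s.
m = 9.119 kg
9.119 kg × (1 lb / 0.4536 kg) = 20.10 lb

20.1 lb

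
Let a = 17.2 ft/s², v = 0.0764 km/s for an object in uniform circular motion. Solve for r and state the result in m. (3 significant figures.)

1110 m

Solving a = v²/r for r: r = v²/a.
a = 17.2 ft/s² = 5.243 m/s²; v = 0.0764 km/s = 76.40 m/s.
r = 1113 m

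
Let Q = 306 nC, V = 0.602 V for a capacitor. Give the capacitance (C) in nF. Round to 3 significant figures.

Directly: C = Q/V.
Q = 306 nC = 3.060×10^-7 C; V = 0.602 V.
C = 5.083×10^-7 F
5.083×10^-7 F × (1 nF / 1.000×10^-9 F) = 508.3 nF

508 nF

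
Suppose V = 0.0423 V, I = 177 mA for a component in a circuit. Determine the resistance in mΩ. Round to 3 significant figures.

Solving V = I·R for R: R = V/I.
V = 0.0423 V; I = 177 mA = 0.1770 A.
R = 0.2390 Ω
0.2390 Ω × (1 mΩ / 0.001000 Ω) = 239.0 mΩ

239 mΩ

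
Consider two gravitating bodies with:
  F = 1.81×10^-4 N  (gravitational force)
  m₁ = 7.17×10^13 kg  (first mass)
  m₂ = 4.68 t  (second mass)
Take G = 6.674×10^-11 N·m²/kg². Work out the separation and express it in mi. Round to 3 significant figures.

219 mi

From Newton's law of gravitation: r = √(G·m₁m₂/F).
F = 1.81×10^-4 N; m₁ = 7.17×10^13 kg; m₂ = 4.68 t = 4680 kg; G = 6.674×10^-11 N·m²/kg².
r = 3.518×10^5 m
3.518×10^5 m × (1 mi / 1609 m) = 218.6 mi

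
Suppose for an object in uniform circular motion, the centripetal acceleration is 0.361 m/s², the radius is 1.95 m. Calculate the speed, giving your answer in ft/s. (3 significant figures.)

2.75 ft/s

Rearranging: v = √(a·r).
a = 0.361 m/s²; r = 1.95 m.
v = 0.8390 m/s
0.8390 m/s × (1 ft/s / 0.3048 m/s) = 2.753 ft/s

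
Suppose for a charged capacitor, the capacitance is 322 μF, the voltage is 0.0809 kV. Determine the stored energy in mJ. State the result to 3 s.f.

1050 mJ

Directly: E = ½CV².
C = 322 μF = 3.220×10^-4 F; V = 0.0809 kV = 80.90 V.
E = 1.054 J
1.054 J × (1 mJ / 0.001000 J) = 1054 mJ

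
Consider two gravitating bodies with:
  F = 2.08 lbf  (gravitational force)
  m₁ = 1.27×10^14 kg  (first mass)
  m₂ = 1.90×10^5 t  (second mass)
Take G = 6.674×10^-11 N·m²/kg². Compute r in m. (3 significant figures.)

4.17×10^5 m

From Newton's law of gravitation: r = √(G·m₁m₂/F).
F = 2.08 lbf = 9.252 N; m₁ = 1.27×10^14 kg; m₂ = 1.90×10^5 t = 1.900×10^8 kg; G = 6.674×10^-11 N·m²/kg².
r = 4.172×10^5 m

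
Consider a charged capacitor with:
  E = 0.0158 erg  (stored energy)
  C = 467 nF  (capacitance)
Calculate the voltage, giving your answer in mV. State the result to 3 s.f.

Solving E = ½C·V² for V: V = √(2E/C).
E = 0.0158 erg = 1.580×10^-9 J; C = 467 nF = 4.670×10^-7 F.
V = 0.08226 V
0.08226 V × (1 mV / 0.001000 V) = 82.26 mV

82.3 mV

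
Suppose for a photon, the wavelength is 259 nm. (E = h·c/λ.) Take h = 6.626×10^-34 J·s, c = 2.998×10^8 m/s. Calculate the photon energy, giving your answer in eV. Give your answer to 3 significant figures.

E is given directly by: E = hc/λ.
λ = 259 nm = 2.590×10^-7 m; h = 6.626×10^-34 J·s; c = 2.998×10^8 m/s.
E = 7.670×10^-19 J  (the unit combination reduces to kg·m²/s² = J)
7.670×10^-19 J × (1 eV / 1.602×10^-19 J) = 4.787 eV

4.79 eV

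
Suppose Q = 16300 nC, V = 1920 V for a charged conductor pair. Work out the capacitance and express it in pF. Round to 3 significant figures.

8490 pF

C is given directly by: C = Q/V.
Q = 16300 nC = 1.630×10^-5 C; V = 1920 V.
C = 8.490×10^-9 F
8.490×10^-9 F × (1 pF / 1.000×10^-12 F) = 8490 pF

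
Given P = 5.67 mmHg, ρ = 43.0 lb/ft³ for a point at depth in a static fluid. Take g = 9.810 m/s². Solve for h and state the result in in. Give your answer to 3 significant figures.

Rearranging: h = P/(ρ·g).
P = 5.67 mmHg = 755.9 Pa; ρ = 43.0 lb/ft³ = 688.8 kg/m³; g = 9.810 m/s².
h = 0.1119 m
0.1119 m × (1 in / 0.02540 m) = 4.404 in

4.40 in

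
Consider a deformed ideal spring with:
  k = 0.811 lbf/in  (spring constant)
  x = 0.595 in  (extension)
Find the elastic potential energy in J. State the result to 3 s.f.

0.0162 J

Directly: U = ½kx².
k = 0.811 lbf/in = 142.0 N/m; x = 0.595 in = 0.01511 m.
U = 0.01622 J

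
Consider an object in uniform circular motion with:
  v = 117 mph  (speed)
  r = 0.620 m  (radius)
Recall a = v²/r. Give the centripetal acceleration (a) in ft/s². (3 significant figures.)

Directly: a = v²/r.
v = 117 mph = 52.30 m/s; r = 0.620 m.
a = 4412 m/s²
4412 m/s² × (1 ft/s² / 0.3048 m/s²) = 14476 ft/s²

14500 ft/s²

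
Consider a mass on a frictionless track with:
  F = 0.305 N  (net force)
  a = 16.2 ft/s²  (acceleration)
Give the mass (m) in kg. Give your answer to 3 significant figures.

0.0618 kg

From Newton's second law: m = F/a.
F = 0.305 N; a = 16.2 ft/s² = 4.938 m/s².
m = 0.06177 kg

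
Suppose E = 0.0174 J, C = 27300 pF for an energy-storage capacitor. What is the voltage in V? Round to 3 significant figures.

1130 V

Rearranging E = ½C·V² for V: V = √(2E/C).
E = 0.0174 J; C = 27300 pF = 2.730×10^-8 F.
V = 1129 V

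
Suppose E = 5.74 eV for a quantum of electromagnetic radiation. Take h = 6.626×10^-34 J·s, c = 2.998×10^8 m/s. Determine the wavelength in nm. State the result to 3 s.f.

Solving E = h·c/λ for λ: λ = hc/E.
E = 5.74 eV = 9.196×10^-19 J; h = 6.626×10^-34 J·s; c = 2.998×10^8 m/s.
λ = 2.160×10^-7 m
2.160×10^-7 m × (1 nm / 1.000×10^-9 m) = 216.0 nm

216 nm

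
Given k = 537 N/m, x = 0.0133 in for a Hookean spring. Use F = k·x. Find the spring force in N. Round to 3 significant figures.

0.181 N

Directly: F = kx.
k = 537 N/m; x = 0.0133 in = 3.378×10^-4 m.
F = 0.1814 N  (the unit combination reduces to kg·m/s² = N)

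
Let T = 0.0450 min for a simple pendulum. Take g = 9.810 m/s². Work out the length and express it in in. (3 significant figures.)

71.3 in

Rearranging T = 2π√(L/g) for L: L = g·(T/2π)².
T = 0.0450 min = 2.700 s; g = 9.810 m/s².
L = 1.811 m
1.811 m × (1 in / 0.02540 m) = 71.32 in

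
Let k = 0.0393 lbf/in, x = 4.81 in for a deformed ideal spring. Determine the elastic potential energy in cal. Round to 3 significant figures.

0.0123 cal

U is given directly by: U = ½kx².
k = 0.0393 lbf/in = 6.882 N/m; x = 4.81 in = 0.1222 m.
U = 0.05137 J
0.05137 J × (1 cal / 4.184 J) = 0.01228 cal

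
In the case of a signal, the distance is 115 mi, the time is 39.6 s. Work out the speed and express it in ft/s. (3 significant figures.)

15300 ft/s

v is given directly by: v = d/t.
d = 115 mi = 1.851×10^5 m; t = 39.6 s.
v = 4674 m/s
4674 m/s × (1 ft/s / 0.3048 m/s) = 15333 ft/s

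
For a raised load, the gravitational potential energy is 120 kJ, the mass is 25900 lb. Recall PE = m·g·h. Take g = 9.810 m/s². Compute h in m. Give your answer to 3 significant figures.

Solving PE = m·g·h for h: h = PE/(m·g).
PE = 120 kJ = 1.200×10^5 J; m = 25900 lb = 11748 kg; g = 9.810 m/s².
h = 1.041 m

1.04 m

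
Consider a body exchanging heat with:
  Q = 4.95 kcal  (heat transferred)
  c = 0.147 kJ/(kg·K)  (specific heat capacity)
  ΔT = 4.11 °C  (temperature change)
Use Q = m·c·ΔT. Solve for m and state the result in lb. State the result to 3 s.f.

75.6 lb

Solving Q = m·c·ΔT for m: m = Q/(c·ΔT).
Q = 4.95 kcal = 20711 J; c = 0.147 kJ/(kg·K) = 147.0 J/(kg·K); ΔT = 4.11 °C = 4.110 K.
m = 34.28 kg
34.28 kg × (1 lb / 0.4536 kg) = 75.57 lb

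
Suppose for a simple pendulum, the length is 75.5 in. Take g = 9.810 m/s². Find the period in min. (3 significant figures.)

0.0463 min

T is given directly by: T = 2π√(L/g).
L = 75.5 in = 1.918 m; g = 9.810 m/s².
T = 2.778 s
2.778 s × (1 min / 60.00 s) = 0.04630 min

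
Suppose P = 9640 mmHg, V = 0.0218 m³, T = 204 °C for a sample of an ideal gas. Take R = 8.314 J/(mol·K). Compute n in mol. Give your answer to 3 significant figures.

7.06 mol

From the ideal-gas law: n = PV/(RT).
P = 9640 mmHg = 1.285×10^6 Pa; V = 0.0218 m³; T = 204 °C = 477.1 K; R = 8.314 J/(mol·K).
n = 7.063 mol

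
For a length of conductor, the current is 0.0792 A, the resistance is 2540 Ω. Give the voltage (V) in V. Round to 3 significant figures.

From Ohm's law: V = IR.
I = 0.0792 A; R = 2540 Ω.
V = 201.2 V  (the unit combination reduces to kg·m²/(A·s³) = V)

201 V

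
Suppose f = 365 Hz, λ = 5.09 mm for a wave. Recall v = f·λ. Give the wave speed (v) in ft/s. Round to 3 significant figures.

6.10 ft/s

v is given directly by: v = fλ.
f = 365 Hz; λ = 5.09 mm = 0.005090 m.
v = 1.858 m/s
1.858 m/s × (1 ft/s / 0.3048 m/s) = 6.095 ft/s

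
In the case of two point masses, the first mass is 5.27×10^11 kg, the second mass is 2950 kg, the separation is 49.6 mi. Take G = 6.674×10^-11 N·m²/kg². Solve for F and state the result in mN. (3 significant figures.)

0.0163 mN

From Newton's law of gravitation: F = Gm₁m₂/r².
m₁ = 5.27×10^11 kg; m₂ = 2950 kg; r = 49.6 mi = 79823 m; G = 6.674×10^-11 N·m²/kg².
F = 1.628×10^-5 N
1.628×10^-5 N × (1 mN / 0.001000 N) = 0.01628 mN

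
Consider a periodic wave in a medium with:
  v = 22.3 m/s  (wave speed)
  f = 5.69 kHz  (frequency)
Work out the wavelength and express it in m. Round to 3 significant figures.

0.00392 m

Rearranging: λ = v/f.
v = 22.3 m/s; f = 5.69 kHz = 5690 Hz.
λ = 0.003919 m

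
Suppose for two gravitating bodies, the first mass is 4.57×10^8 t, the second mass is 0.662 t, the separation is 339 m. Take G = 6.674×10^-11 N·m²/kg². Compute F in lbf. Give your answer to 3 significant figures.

From Newton's law of gravitation: F = Gm₁m₂/r².
m₁ = 4.57×10^8 t = 4.570×10^11 kg; m₂ = 0.662 t = 662.0 kg; r = 339 m; G = 6.674×10^-11 N·m²/kg².
F = 0.1757 N
0.1757 N × (1 lbf / 4.448 N) = 0.03950 lbf

0.0395 lbf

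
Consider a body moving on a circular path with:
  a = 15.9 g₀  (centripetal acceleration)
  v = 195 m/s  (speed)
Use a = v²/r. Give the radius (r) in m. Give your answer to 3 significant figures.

244 m

Rearranging: r = v²/a.
a = 15.9 g₀ = 155.9 m/s²; v = 195 m/s.
r = 243.9 m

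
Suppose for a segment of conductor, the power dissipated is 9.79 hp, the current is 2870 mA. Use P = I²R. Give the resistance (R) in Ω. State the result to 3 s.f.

Rearranging P = I²R for R: R = P/I².
P = 9.79 hp = 7300 W; I = 2870 mA = 2.870 A.
R = 886.3 Ω

886 Ω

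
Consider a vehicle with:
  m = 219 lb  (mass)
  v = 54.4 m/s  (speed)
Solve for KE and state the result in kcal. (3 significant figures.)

35.1 kcal

Directly: KE = ½mv².
m = 219 lb = 99.34 kg; v = 54.4 m/s.
KE = 1.470×10^5 J
1.470×10^5 J × (1 kcal / 4184 J) = 35.13 kcal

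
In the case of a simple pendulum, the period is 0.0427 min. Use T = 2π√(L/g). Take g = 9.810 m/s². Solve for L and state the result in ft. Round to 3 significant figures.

Rearranging T = 2π√(L/g) for L: L = g·(T/2π)².
T = 0.0427 min = 2.562 s; g = 9.810 m/s².
L = 1.631 m
1.631 m × (1 ft / 0.3048 m) = 5.351 ft

5.35 ft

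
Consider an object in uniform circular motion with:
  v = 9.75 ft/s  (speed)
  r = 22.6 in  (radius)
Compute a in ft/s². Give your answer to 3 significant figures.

a is given directly by: a = v²/r.
v = 9.75 ft/s = 2.972 m/s; r = 22.6 in = 0.5740 m.
a = 15.38 m/s²
15.38 m/s² × (1 ft/s² / 0.3048 m/s²) = 50.48 ft/s²

50.5 ft/s²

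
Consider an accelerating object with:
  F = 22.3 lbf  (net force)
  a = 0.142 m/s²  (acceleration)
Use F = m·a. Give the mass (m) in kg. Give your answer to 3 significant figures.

Rearranging: m = F/a.
F = 22.3 lbf = 99.20 N; a = 0.142 m/s².
m = 698.6 kg

699 kg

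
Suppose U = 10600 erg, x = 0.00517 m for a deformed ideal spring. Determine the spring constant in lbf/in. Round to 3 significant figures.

0.453 lbf/in

Rearranging U = ½k·x² for k: k = 2U/x².
U = 10600 erg = 0.001060 J; x = 0.00517 m.
k = 79.31 N/m
79.31 N/m × (1 lbf/in / 175.1 N/m) = 0.4529 lbf/in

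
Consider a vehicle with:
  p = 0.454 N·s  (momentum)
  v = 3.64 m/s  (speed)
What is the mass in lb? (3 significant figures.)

0.275 lb

Rearranging p = m·v for m: m = p/v.
p = 0.454 N·s = 0.4540 kg·m/s; v = 3.64 m/s.
m = 0.1247 kg
0.1247 kg × (1 lb / 0.4536 kg) = 0.2750 lb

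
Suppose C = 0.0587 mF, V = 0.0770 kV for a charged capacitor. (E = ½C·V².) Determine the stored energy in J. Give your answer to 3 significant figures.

E is given directly by: E = ½CV².
C = 0.0587 mF = 5.870×10^-5 F; V = 0.0770 kV = 77.00 V.
E = 0.1740 J

0.174 J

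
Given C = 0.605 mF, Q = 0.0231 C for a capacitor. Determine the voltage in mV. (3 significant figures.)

38200 mV

Solving C = Q/V for V: V = Q/C.
C = 0.605 mF = 6.050×10^-4 F; Q = 0.0231 C.
V = 38.18 V
38.18 V × (1 mV / 0.001000 V) = 38182 mV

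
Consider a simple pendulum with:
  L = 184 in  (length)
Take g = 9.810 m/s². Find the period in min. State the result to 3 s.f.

Directly: T = 2π√(L/g).
L = 184 in = 4.674 m; g = 9.810 m/s².
T = 4.337 s
4.337 s × (1 min / 60.00 s) = 0.07228 min

0.0723 min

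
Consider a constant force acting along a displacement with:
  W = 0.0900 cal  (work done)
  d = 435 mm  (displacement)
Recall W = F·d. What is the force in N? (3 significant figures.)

0.866 N

Solving W = F·d for F: F = W/d.
W = 0.0900 cal = 0.3766 J; d = 435 mm = 0.4350 m.
F = 0.8657 N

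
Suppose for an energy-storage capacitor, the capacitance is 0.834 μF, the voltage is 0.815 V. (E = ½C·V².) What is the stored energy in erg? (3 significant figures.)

Directly: E = ½CV².
C = 0.834 μF = 8.340×10^-7 F; V = 0.815 V.
E = 2.770×10^-7 J  (the unit combination reduces to kg·m²/s² = J)
2.770×10^-7 J × (1 erg / 1.000×10^-7 J) = 2.770 erg

2.77 erg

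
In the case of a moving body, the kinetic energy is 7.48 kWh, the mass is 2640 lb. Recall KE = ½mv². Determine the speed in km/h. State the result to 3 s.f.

763 km/h

Rearranging KE = ½mv² for v: v = √(2·KE/m).
KE = 7.48 kWh = 2.693×10^7 J; m = 2640 lb = 1197 kg.
v = 212.1 m/s
212.1 m/s × (1 km/h / 0.2778 m/s) = 763.5 km/h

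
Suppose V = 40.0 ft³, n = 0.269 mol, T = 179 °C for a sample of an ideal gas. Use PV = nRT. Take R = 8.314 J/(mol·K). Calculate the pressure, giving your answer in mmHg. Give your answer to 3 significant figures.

From the ideal-gas law: P = nRT/V.
V = 40.0 ft³ = 1.133 m³; n = 0.269 mol; T = 179 °C = 452.1 K; R = 8.314 J/(mol·K).
P = 892.8 Pa
892.8 Pa × (1 mmHg / 133.3 Pa) = 6.696 mmHg

6.70 mmHg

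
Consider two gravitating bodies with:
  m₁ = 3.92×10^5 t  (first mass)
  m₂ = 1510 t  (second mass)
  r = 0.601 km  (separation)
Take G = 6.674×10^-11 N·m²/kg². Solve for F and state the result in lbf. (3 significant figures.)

F is given directly by: F = Gm₁m₂/r².
m₁ = 3.92×10^5 t = 3.920×10^8 kg; m₂ = 1510 t = 1.510×10^6 kg; r = 0.601 km = 601.0 m; G = 6.674×10^-11 N·m²/kg².
F = 0.1094 N
0.1094 N × (1 lbf / 4.448 N) = 0.02459 lbf

0.0246 lbf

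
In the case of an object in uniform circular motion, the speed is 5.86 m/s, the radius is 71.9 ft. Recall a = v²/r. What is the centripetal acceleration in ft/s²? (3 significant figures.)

5.14 ft/s²

a is given directly by: a = v²/r.
v = 5.86 m/s; r = 71.9 ft = 21.92 m.
a = 1.567 m/s²
1.567 m/s² × (1 ft/s² / 0.3048 m/s²) = 5.141 ft/s²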